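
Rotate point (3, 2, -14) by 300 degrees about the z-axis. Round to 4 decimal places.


x' = 3*cos(300) - 2*sin(300) = 3.2321
y' = 3*sin(300) + 2*cos(300) = -1.5981
z' = -14

(3.2321, -1.5981, -14)


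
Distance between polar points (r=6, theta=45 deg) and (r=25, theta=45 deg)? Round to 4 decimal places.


d = sqrt(r1^2 + r2^2 - 2*r1*r2*cos(t2-t1))
d = sqrt(6^2 + 25^2 - 2*6*25*cos(45-45)) = 19

19


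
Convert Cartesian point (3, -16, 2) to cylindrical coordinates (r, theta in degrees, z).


r = sqrt(3^2 + (-16)^2) = 16.2788
theta = atan2(-16, 3) = 280.6197 deg
z = 2

r = 16.2788, theta = 280.6197 deg, z = 2


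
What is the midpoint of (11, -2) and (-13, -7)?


Midpoint = ((11+-13)/2, (-2+-7)/2) = (-1, -4.5)

(-1, -4.5)


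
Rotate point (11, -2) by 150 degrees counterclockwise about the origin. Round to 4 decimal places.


x' = 11*cos(150) - -2*sin(150) = -8.5263
y' = 11*sin(150) + -2*cos(150) = 7.2321

(-8.5263, 7.2321)


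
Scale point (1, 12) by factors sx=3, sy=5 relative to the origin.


Scaling: (x*sx, y*sy) = (1*3, 12*5) = (3, 60)

(3, 60)


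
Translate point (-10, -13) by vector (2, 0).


Translation: (x+dx, y+dy) = (-10+2, -13+0) = (-8, -13)

(-8, -13)


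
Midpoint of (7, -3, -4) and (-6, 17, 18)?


Midpoint = ((7+-6)/2, (-3+17)/2, (-4+18)/2) = (0.5, 7, 7)

(0.5, 7, 7)


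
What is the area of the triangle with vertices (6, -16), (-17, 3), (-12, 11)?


Area = |x1(y2-y3) + x2(y3-y1) + x3(y1-y2)| / 2
= |6*(3-11) + -17*(11--16) + -12*(-16-3)| / 2
= 139.5

139.5


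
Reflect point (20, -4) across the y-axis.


Reflection across y-axis: (x, y) -> (-x, y)
(20, -4) -> (-20, -4)

(-20, -4)


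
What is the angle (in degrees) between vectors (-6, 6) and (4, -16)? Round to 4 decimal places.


dot = -6*4 + 6*-16 = -120
|u| = 8.4853, |v| = 16.4924
cos(angle) = -0.8575
angle = 149.0362 degrees

149.0362 degrees


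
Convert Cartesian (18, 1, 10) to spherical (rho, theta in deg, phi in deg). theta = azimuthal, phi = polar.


rho = sqrt(18^2 + 1^2 + 10^2) = 20.6155
theta = atan2(1, 18) = 3.1798 deg
phi = acos(10/20.6155) = 60.9829 deg

rho = 20.6155, theta = 3.1798 deg, phi = 60.9829 deg


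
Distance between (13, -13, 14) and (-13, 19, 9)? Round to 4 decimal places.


d = sqrt((-13-13)^2 + (19--13)^2 + (9-14)^2) = 41.5331

41.5331


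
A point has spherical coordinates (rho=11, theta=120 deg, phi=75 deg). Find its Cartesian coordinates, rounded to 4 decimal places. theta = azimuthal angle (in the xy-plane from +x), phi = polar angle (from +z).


x = 11 * sin(75) * cos(120) = -5.3126
y = 11 * sin(75) * sin(120) = 9.2017
z = 11 * cos(75) = 2.847

(-5.3126, 9.2017, 2.847)


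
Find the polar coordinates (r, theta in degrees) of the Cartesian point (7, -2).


r = sqrt(7^2 + (-2)^2) = 7.2801
theta = atan2(-2, 7) = 344.0546 degrees

r = 7.2801, theta = 344.0546 degrees


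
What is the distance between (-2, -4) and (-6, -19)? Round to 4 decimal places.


d = sqrt((-6--2)^2 + (-19--4)^2) = 15.5242

15.5242


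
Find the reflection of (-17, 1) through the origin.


Reflection through origin: (x, y) -> (-x, -y)
(-17, 1) -> (17, -1)

(17, -1)


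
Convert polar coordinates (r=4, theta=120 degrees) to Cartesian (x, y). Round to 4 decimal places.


x = 4 * cos(120) = -2
y = 4 * sin(120) = 3.4641

(-2, 3.4641)


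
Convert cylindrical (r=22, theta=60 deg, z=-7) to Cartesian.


x = 22 * cos(60) = 11
y = 22 * sin(60) = 19.0526
z = -7

(11, 19.0526, -7)


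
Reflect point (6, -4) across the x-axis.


Reflection across x-axis: (x, y) -> (x, -y)
(6, -4) -> (6, 4)

(6, 4)


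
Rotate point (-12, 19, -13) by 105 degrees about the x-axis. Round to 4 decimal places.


x' = -12
y' = 19*cos(105) - -13*sin(105) = 7.6395
z' = 19*sin(105) + -13*cos(105) = 21.7172

(-12, 7.6395, 21.7172)


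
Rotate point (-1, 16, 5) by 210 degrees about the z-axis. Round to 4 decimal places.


x' = -1*cos(210) - 16*sin(210) = 8.866
y' = -1*sin(210) + 16*cos(210) = -13.3564
z' = 5

(8.866, -13.3564, 5)


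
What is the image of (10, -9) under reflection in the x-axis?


Reflection across x-axis: (x, y) -> (x, -y)
(10, -9) -> (10, 9)

(10, 9)


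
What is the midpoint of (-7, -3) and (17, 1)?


Midpoint = ((-7+17)/2, (-3+1)/2) = (5, -1)

(5, -1)


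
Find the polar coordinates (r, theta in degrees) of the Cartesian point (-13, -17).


r = sqrt((-13)^2 + (-17)^2) = 21.4009
theta = atan2(-17, -13) = 232.5946 degrees

r = 21.4009, theta = 232.5946 degrees


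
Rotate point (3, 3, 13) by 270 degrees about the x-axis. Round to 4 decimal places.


x' = 3
y' = 3*cos(270) - 13*sin(270) = 13
z' = 3*sin(270) + 13*cos(270) = -3

(3, 13, -3)


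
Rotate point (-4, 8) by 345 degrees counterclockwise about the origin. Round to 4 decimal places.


x' = -4*cos(345) - 8*sin(345) = -1.7932
y' = -4*sin(345) + 8*cos(345) = 8.7627

(-1.7932, 8.7627)


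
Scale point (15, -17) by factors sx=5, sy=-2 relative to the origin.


Scaling: (x*sx, y*sy) = (15*5, -17*-2) = (75, 34)

(75, 34)


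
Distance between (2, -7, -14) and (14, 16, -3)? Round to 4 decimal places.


d = sqrt((14-2)^2 + (16--7)^2 + (-3--14)^2) = 28.178

28.178


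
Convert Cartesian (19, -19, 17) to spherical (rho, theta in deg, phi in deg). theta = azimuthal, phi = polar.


rho = sqrt(19^2 + (-19)^2 + 17^2) = 31.7962
theta = atan2(-19, 19) = 315 deg
phi = acos(17/31.7962) = 57.6795 deg

rho = 31.7962, theta = 315 deg, phi = 57.6795 deg


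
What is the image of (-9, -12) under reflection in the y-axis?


Reflection across y-axis: (x, y) -> (-x, y)
(-9, -12) -> (9, -12)

(9, -12)


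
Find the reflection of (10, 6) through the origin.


Reflection through origin: (x, y) -> (-x, -y)
(10, 6) -> (-10, -6)

(-10, -6)


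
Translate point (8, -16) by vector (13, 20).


Translation: (x+dx, y+dy) = (8+13, -16+20) = (21, 4)

(21, 4)


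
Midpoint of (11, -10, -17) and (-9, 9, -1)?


Midpoint = ((11+-9)/2, (-10+9)/2, (-17+-1)/2) = (1, -0.5, -9)

(1, -0.5, -9)


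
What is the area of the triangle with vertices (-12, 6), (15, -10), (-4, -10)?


Area = |x1(y2-y3) + x2(y3-y1) + x3(y1-y2)| / 2
= |-12*(-10--10) + 15*(-10-6) + -4*(6--10)| / 2
= 152

152


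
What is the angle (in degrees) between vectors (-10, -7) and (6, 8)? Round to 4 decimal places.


dot = -10*6 + -7*8 = -116
|u| = 12.2066, |v| = 10
cos(angle) = -0.9503
angle = 161.8619 degrees

161.8619 degrees


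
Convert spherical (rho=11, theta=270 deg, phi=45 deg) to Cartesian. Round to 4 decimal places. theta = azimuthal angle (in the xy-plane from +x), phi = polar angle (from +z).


x = 11 * sin(45) * cos(270) = 0
y = 11 * sin(45) * sin(270) = -7.7782
z = 11 * cos(45) = 7.7782

(0, -7.7782, 7.7782)


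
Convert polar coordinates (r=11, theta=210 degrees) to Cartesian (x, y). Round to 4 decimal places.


x = 11 * cos(210) = -9.5263
y = 11 * sin(210) = -5.5

(-9.5263, -5.5)


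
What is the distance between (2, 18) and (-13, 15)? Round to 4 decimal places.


d = sqrt((-13-2)^2 + (15-18)^2) = 15.2971

15.2971


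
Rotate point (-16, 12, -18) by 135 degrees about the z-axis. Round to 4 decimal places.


x' = -16*cos(135) - 12*sin(135) = 2.8284
y' = -16*sin(135) + 12*cos(135) = -19.799
z' = -18

(2.8284, -19.799, -18)


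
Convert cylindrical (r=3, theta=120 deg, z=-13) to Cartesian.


x = 3 * cos(120) = -1.5
y = 3 * sin(120) = 2.5981
z = -13

(-1.5, 2.5981, -13)


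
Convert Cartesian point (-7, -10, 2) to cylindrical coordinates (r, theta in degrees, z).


r = sqrt((-7)^2 + (-10)^2) = 12.2066
theta = atan2(-10, -7) = 235.008 deg
z = 2

r = 12.2066, theta = 235.008 deg, z = 2


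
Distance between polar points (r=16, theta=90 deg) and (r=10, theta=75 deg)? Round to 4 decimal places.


d = sqrt(r1^2 + r2^2 - 2*r1*r2*cos(t2-t1))
d = sqrt(16^2 + 10^2 - 2*16*10*cos(75-90)) = 6.8486

6.8486


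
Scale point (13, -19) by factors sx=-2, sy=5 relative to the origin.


Scaling: (x*sx, y*sy) = (13*-2, -19*5) = (-26, -95)

(-26, -95)


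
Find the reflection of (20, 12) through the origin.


Reflection through origin: (x, y) -> (-x, -y)
(20, 12) -> (-20, -12)

(-20, -12)


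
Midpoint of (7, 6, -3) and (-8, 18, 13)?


Midpoint = ((7+-8)/2, (6+18)/2, (-3+13)/2) = (-0.5, 12, 5)

(-0.5, 12, 5)


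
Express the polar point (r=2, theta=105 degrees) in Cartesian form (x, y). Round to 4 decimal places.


x = 2 * cos(105) = -0.5176
y = 2 * sin(105) = 1.9319

(-0.5176, 1.9319)


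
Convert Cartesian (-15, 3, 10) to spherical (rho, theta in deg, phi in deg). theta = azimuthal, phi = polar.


rho = sqrt((-15)^2 + 3^2 + 10^2) = 18.2757
theta = atan2(3, -15) = 168.6901 deg
phi = acos(10/18.2757) = 56.8265 deg

rho = 18.2757, theta = 168.6901 deg, phi = 56.8265 deg


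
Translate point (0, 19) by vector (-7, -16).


Translation: (x+dx, y+dy) = (0+-7, 19+-16) = (-7, 3)

(-7, 3)


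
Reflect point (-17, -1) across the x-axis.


Reflection across x-axis: (x, y) -> (x, -y)
(-17, -1) -> (-17, 1)

(-17, 1)


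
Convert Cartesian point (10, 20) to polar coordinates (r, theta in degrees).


r = sqrt(10^2 + 20^2) = 22.3607
theta = atan2(20, 10) = 63.4349 degrees

r = 22.3607, theta = 63.4349 degrees


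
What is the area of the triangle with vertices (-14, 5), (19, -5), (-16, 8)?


Area = |x1(y2-y3) + x2(y3-y1) + x3(y1-y2)| / 2
= |-14*(-5-8) + 19*(8-5) + -16*(5--5)| / 2
= 39.5

39.5


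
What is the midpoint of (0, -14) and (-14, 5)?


Midpoint = ((0+-14)/2, (-14+5)/2) = (-7, -4.5)

(-7, -4.5)


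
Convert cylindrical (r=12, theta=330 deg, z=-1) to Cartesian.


x = 12 * cos(330) = 10.3923
y = 12 * sin(330) = -6
z = -1

(10.3923, -6, -1)


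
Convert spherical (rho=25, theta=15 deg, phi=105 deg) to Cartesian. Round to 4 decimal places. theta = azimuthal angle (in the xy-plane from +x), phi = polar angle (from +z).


x = 25 * sin(105) * cos(15) = 23.3253
y = 25 * sin(105) * sin(15) = 6.25
z = 25 * cos(105) = -6.4705

(23.3253, 6.25, -6.4705)


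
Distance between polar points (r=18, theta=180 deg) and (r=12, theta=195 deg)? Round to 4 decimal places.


d = sqrt(r1^2 + r2^2 - 2*r1*r2*cos(t2-t1))
d = sqrt(18^2 + 12^2 - 2*18*12*cos(195-180)) = 7.1218

7.1218


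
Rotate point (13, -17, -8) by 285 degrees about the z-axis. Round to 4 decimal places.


x' = 13*cos(285) - -17*sin(285) = -13.0561
y' = 13*sin(285) + -17*cos(285) = -16.957
z' = -8

(-13.0561, -16.957, -8)


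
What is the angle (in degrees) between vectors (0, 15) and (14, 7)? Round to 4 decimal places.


dot = 0*14 + 15*7 = 105
|u| = 15, |v| = 15.6525
cos(angle) = 0.4472
angle = 63.4349 degrees

63.4349 degrees


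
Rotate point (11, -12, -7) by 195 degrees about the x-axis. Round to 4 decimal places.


x' = 11
y' = -12*cos(195) - -7*sin(195) = 9.7794
z' = -12*sin(195) + -7*cos(195) = 9.8673

(11, 9.7794, 9.8673)


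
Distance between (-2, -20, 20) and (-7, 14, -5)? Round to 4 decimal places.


d = sqrt((-7--2)^2 + (14--20)^2 + (-5-20)^2) = 42.4971

42.4971


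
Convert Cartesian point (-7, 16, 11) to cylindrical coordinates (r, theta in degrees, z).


r = sqrt((-7)^2 + 16^2) = 17.4642
theta = atan2(16, -7) = 113.6294 deg
z = 11

r = 17.4642, theta = 113.6294 deg, z = 11


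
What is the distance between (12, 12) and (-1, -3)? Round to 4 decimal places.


d = sqrt((-1-12)^2 + (-3-12)^2) = 19.8494

19.8494


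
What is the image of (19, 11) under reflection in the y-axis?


Reflection across y-axis: (x, y) -> (-x, y)
(19, 11) -> (-19, 11)

(-19, 11)


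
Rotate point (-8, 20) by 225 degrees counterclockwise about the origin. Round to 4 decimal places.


x' = -8*cos(225) - 20*sin(225) = 19.799
y' = -8*sin(225) + 20*cos(225) = -8.4853

(19.799, -8.4853)


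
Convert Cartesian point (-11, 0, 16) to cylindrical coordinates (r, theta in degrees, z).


r = sqrt((-11)^2 + 0^2) = 11
theta = atan2(0, -11) = 180 deg
z = 16

r = 11, theta = 180 deg, z = 16


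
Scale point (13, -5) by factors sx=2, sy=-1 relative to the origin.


Scaling: (x*sx, y*sy) = (13*2, -5*-1) = (26, 5)

(26, 5)


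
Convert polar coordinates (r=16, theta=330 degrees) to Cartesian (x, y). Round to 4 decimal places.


x = 16 * cos(330) = 13.8564
y = 16 * sin(330) = -8

(13.8564, -8)


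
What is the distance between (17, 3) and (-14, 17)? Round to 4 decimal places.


d = sqrt((-14-17)^2 + (17-3)^2) = 34.0147

34.0147


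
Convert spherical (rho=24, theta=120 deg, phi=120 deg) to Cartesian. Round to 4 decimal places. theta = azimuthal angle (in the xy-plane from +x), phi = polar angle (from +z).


x = 24 * sin(120) * cos(120) = -10.3923
y = 24 * sin(120) * sin(120) = 18
z = 24 * cos(120) = -12

(-10.3923, 18, -12)


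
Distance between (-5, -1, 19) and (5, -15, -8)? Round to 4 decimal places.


d = sqrt((5--5)^2 + (-15--1)^2 + (-8-19)^2) = 32.0156

32.0156


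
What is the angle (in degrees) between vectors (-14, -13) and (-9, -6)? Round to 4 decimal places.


dot = -14*-9 + -13*-6 = 204
|u| = 19.105, |v| = 10.8167
cos(angle) = 0.9872
angle = 9.1888 degrees

9.1888 degrees


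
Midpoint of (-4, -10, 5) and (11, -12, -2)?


Midpoint = ((-4+11)/2, (-10+-12)/2, (5+-2)/2) = (3.5, -11, 1.5)

(3.5, -11, 1.5)


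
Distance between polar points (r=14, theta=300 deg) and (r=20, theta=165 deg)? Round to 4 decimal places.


d = sqrt(r1^2 + r2^2 - 2*r1*r2*cos(t2-t1))
d = sqrt(14^2 + 20^2 - 2*14*20*cos(165-300)) = 31.4957

31.4957


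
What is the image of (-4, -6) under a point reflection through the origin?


Reflection through origin: (x, y) -> (-x, -y)
(-4, -6) -> (4, 6)

(4, 6)


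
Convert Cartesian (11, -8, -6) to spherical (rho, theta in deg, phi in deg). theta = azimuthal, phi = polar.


rho = sqrt(11^2 + (-8)^2 + (-6)^2) = 14.8661
theta = atan2(-8, 11) = 323.9726 deg
phi = acos(-6/14.8661) = 113.8037 deg

rho = 14.8661, theta = 323.9726 deg, phi = 113.8037 deg


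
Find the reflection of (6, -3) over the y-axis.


Reflection across y-axis: (x, y) -> (-x, y)
(6, -3) -> (-6, -3)

(-6, -3)


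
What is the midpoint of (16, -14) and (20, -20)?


Midpoint = ((16+20)/2, (-14+-20)/2) = (18, -17)

(18, -17)


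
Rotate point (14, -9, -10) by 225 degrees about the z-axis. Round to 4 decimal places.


x' = 14*cos(225) - -9*sin(225) = -16.2635
y' = 14*sin(225) + -9*cos(225) = -3.5355
z' = -10

(-16.2635, -3.5355, -10)


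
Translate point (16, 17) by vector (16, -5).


Translation: (x+dx, y+dy) = (16+16, 17+-5) = (32, 12)

(32, 12)


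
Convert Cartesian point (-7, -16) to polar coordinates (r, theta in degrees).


r = sqrt((-7)^2 + (-16)^2) = 17.4642
theta = atan2(-16, -7) = 246.3706 degrees

r = 17.4642, theta = 246.3706 degrees


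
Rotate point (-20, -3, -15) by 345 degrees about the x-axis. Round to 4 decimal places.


x' = -20
y' = -3*cos(345) - -15*sin(345) = -6.7801
z' = -3*sin(345) + -15*cos(345) = -13.7124

(-20, -6.7801, -13.7124)


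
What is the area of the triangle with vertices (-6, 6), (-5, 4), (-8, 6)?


Area = |x1(y2-y3) + x2(y3-y1) + x3(y1-y2)| / 2
= |-6*(4-6) + -5*(6-6) + -8*(6-4)| / 2
= 2

2


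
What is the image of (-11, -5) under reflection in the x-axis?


Reflection across x-axis: (x, y) -> (x, -y)
(-11, -5) -> (-11, 5)

(-11, 5)


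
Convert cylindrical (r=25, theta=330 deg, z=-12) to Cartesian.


x = 25 * cos(330) = 21.6506
y = 25 * sin(330) = -12.5
z = -12

(21.6506, -12.5, -12)


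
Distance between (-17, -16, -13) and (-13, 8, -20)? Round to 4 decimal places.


d = sqrt((-13--17)^2 + (8--16)^2 + (-20--13)^2) = 25.318

25.318


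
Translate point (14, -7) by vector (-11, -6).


Translation: (x+dx, y+dy) = (14+-11, -7+-6) = (3, -13)

(3, -13)


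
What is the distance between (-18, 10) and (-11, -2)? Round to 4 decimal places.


d = sqrt((-11--18)^2 + (-2-10)^2) = 13.8924

13.8924


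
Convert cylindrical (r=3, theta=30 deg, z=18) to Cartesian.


x = 3 * cos(30) = 2.5981
y = 3 * sin(30) = 1.5
z = 18

(2.5981, 1.5, 18)


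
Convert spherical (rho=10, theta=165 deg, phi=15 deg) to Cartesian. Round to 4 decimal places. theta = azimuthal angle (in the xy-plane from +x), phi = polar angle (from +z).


x = 10 * sin(15) * cos(165) = -2.5
y = 10 * sin(15) * sin(165) = 0.6699
z = 10 * cos(15) = 9.6593

(-2.5, 0.6699, 9.6593)


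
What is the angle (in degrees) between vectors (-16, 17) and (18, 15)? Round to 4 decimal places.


dot = -16*18 + 17*15 = -33
|u| = 23.3452, |v| = 23.4307
cos(angle) = -0.0603
angle = 93.4587 degrees

93.4587 degrees


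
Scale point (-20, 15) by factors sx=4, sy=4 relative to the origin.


Scaling: (x*sx, y*sy) = (-20*4, 15*4) = (-80, 60)

(-80, 60)


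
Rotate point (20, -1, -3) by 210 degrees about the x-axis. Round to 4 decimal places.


x' = 20
y' = -1*cos(210) - -3*sin(210) = -0.634
z' = -1*sin(210) + -3*cos(210) = 3.0981

(20, -0.634, 3.0981)


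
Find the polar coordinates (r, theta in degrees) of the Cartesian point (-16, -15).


r = sqrt((-16)^2 + (-15)^2) = 21.9317
theta = atan2(-15, -16) = 223.1524 degrees

r = 21.9317, theta = 223.1524 degrees


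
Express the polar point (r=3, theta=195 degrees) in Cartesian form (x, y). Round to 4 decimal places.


x = 3 * cos(195) = -2.8978
y = 3 * sin(195) = -0.7765

(-2.8978, -0.7765)


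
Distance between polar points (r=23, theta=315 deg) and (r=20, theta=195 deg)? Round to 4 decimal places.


d = sqrt(r1^2 + r2^2 - 2*r1*r2*cos(t2-t1))
d = sqrt(23^2 + 20^2 - 2*23*20*cos(195-315)) = 37.2693

37.2693


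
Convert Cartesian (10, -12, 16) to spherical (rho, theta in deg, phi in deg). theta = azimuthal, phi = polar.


rho = sqrt(10^2 + (-12)^2 + 16^2) = 22.3607
theta = atan2(-12, 10) = 309.8056 deg
phi = acos(16/22.3607) = 44.3124 deg

rho = 22.3607, theta = 309.8056 deg, phi = 44.3124 deg


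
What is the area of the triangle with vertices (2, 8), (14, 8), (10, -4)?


Area = |x1(y2-y3) + x2(y3-y1) + x3(y1-y2)| / 2
= |2*(8--4) + 14*(-4-8) + 10*(8-8)| / 2
= 72

72


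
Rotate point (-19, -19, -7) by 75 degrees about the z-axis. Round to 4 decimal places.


x' = -19*cos(75) - -19*sin(75) = 13.435
y' = -19*sin(75) + -19*cos(75) = -23.2702
z' = -7

(13.435, -23.2702, -7)


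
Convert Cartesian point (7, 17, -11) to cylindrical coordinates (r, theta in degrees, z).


r = sqrt(7^2 + 17^2) = 18.3848
theta = atan2(17, 7) = 67.6199 deg
z = -11

r = 18.3848, theta = 67.6199 deg, z = -11


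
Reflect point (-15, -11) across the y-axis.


Reflection across y-axis: (x, y) -> (-x, y)
(-15, -11) -> (15, -11)

(15, -11)


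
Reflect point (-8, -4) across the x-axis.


Reflection across x-axis: (x, y) -> (x, -y)
(-8, -4) -> (-8, 4)

(-8, 4)


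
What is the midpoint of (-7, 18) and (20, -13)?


Midpoint = ((-7+20)/2, (18+-13)/2) = (6.5, 2.5)

(6.5, 2.5)


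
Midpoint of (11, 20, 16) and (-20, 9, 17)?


Midpoint = ((11+-20)/2, (20+9)/2, (16+17)/2) = (-4.5, 14.5, 16.5)

(-4.5, 14.5, 16.5)


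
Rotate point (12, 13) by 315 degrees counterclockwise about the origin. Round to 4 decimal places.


x' = 12*cos(315) - 13*sin(315) = 17.6777
y' = 12*sin(315) + 13*cos(315) = 0.7071

(17.6777, 0.7071)


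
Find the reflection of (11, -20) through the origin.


Reflection through origin: (x, y) -> (-x, -y)
(11, -20) -> (-11, 20)

(-11, 20)


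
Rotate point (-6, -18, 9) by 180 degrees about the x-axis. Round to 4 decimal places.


x' = -6
y' = -18*cos(180) - 9*sin(180) = 18
z' = -18*sin(180) + 9*cos(180) = -9

(-6, 18, -9)


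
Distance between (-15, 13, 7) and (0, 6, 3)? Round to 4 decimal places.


d = sqrt((0--15)^2 + (6-13)^2 + (3-7)^2) = 17.0294

17.0294


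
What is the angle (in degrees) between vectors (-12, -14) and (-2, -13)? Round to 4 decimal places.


dot = -12*-2 + -14*-13 = 206
|u| = 18.4391, |v| = 13.1529
cos(angle) = 0.8494
angle = 31.8551 degrees

31.8551 degrees


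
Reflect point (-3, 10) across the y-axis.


Reflection across y-axis: (x, y) -> (-x, y)
(-3, 10) -> (3, 10)

(3, 10)


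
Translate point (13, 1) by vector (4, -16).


Translation: (x+dx, y+dy) = (13+4, 1+-16) = (17, -15)

(17, -15)


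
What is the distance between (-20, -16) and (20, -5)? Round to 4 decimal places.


d = sqrt((20--20)^2 + (-5--16)^2) = 41.4849

41.4849


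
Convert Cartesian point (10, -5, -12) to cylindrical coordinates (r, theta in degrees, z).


r = sqrt(10^2 + (-5)^2) = 11.1803
theta = atan2(-5, 10) = 333.4349 deg
z = -12

r = 11.1803, theta = 333.4349 deg, z = -12


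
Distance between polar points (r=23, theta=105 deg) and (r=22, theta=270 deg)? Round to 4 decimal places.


d = sqrt(r1^2 + r2^2 - 2*r1*r2*cos(t2-t1))
d = sqrt(23^2 + 22^2 - 2*23*22*cos(270-105)) = 44.6152

44.6152


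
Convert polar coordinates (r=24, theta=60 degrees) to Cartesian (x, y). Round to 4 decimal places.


x = 24 * cos(60) = 12
y = 24 * sin(60) = 20.7846

(12, 20.7846)


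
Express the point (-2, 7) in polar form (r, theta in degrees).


r = sqrt((-2)^2 + 7^2) = 7.2801
theta = atan2(7, -2) = 105.9454 degrees

r = 7.2801, theta = 105.9454 degrees


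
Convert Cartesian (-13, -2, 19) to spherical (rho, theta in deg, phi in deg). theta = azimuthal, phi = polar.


rho = sqrt((-13)^2 + (-2)^2 + 19^2) = 23.1084
theta = atan2(-2, -13) = 188.7462 deg
phi = acos(19/23.1084) = 34.6933 deg

rho = 23.1084, theta = 188.7462 deg, phi = 34.6933 deg


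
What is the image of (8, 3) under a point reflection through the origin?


Reflection through origin: (x, y) -> (-x, -y)
(8, 3) -> (-8, -3)

(-8, -3)


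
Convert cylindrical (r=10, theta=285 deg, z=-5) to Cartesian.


x = 10 * cos(285) = 2.5882
y = 10 * sin(285) = -9.6593
z = -5

(2.5882, -9.6593, -5)


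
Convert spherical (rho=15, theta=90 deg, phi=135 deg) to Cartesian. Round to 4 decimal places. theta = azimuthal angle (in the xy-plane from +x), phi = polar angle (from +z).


x = 15 * sin(135) * cos(90) = 0
y = 15 * sin(135) * sin(90) = 10.6066
z = 15 * cos(135) = -10.6066

(0, 10.6066, -10.6066)


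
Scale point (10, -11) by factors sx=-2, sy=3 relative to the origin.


Scaling: (x*sx, y*sy) = (10*-2, -11*3) = (-20, -33)

(-20, -33)


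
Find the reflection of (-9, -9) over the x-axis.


Reflection across x-axis: (x, y) -> (x, -y)
(-9, -9) -> (-9, 9)

(-9, 9)


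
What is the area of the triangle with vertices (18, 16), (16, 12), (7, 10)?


Area = |x1(y2-y3) + x2(y3-y1) + x3(y1-y2)| / 2
= |18*(12-10) + 16*(10-16) + 7*(16-12)| / 2
= 16

16


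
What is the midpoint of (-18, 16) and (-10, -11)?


Midpoint = ((-18+-10)/2, (16+-11)/2) = (-14, 2.5)

(-14, 2.5)


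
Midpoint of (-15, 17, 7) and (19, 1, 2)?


Midpoint = ((-15+19)/2, (17+1)/2, (7+2)/2) = (2, 9, 4.5)

(2, 9, 4.5)


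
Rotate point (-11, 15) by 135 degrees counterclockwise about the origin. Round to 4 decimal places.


x' = -11*cos(135) - 15*sin(135) = -2.8284
y' = -11*sin(135) + 15*cos(135) = -18.3848

(-2.8284, -18.3848)


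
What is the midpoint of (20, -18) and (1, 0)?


Midpoint = ((20+1)/2, (-18+0)/2) = (10.5, -9)

(10.5, -9)


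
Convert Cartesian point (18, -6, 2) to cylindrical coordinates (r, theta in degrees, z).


r = sqrt(18^2 + (-6)^2) = 18.9737
theta = atan2(-6, 18) = 341.5651 deg
z = 2

r = 18.9737, theta = 341.5651 deg, z = 2


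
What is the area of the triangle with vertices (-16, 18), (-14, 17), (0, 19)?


Area = |x1(y2-y3) + x2(y3-y1) + x3(y1-y2)| / 2
= |-16*(17-19) + -14*(19-18) + 0*(18-17)| / 2
= 9

9


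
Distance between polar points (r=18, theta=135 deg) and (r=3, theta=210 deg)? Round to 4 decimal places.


d = sqrt(r1^2 + r2^2 - 2*r1*r2*cos(t2-t1))
d = sqrt(18^2 + 3^2 - 2*18*3*cos(210-135)) = 17.4656

17.4656


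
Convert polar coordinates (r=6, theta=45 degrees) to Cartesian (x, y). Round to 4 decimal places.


x = 6 * cos(45) = 4.2426
y = 6 * sin(45) = 4.2426

(4.2426, 4.2426)


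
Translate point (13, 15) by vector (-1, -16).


Translation: (x+dx, y+dy) = (13+-1, 15+-16) = (12, -1)

(12, -1)


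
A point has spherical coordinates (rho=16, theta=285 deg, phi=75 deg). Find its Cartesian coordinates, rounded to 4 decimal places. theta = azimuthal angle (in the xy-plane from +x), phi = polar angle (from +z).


x = 16 * sin(75) * cos(285) = 4
y = 16 * sin(75) * sin(285) = -14.9282
z = 16 * cos(75) = 4.1411

(4, -14.9282, 4.1411)


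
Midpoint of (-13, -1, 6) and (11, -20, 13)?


Midpoint = ((-13+11)/2, (-1+-20)/2, (6+13)/2) = (-1, -10.5, 9.5)

(-1, -10.5, 9.5)


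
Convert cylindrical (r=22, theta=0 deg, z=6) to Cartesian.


x = 22 * cos(0) = 22
y = 22 * sin(0) = 0
z = 6

(22, 0, 6)


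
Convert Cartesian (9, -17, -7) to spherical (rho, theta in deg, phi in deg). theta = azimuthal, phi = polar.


rho = sqrt(9^2 + (-17)^2 + (-7)^2) = 20.4695
theta = atan2(-17, 9) = 297.8973 deg
phi = acos(-7/20.4695) = 109.9971 deg

rho = 20.4695, theta = 297.8973 deg, phi = 109.9971 deg


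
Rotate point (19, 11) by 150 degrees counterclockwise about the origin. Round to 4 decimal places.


x' = 19*cos(150) - 11*sin(150) = -21.9545
y' = 19*sin(150) + 11*cos(150) = -0.0263

(-21.9545, -0.0263)


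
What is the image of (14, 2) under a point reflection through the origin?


Reflection through origin: (x, y) -> (-x, -y)
(14, 2) -> (-14, -2)

(-14, -2)


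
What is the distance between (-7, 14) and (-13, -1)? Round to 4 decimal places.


d = sqrt((-13--7)^2 + (-1-14)^2) = 16.1555

16.1555


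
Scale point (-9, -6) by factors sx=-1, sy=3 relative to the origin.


Scaling: (x*sx, y*sy) = (-9*-1, -6*3) = (9, -18)

(9, -18)


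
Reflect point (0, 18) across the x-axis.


Reflection across x-axis: (x, y) -> (x, -y)
(0, 18) -> (0, -18)

(0, -18)


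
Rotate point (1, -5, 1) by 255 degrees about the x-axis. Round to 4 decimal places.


x' = 1
y' = -5*cos(255) - 1*sin(255) = 2.26
z' = -5*sin(255) + 1*cos(255) = 4.5708

(1, 2.26, 4.5708)


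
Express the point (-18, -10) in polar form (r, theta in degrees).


r = sqrt((-18)^2 + (-10)^2) = 20.5913
theta = atan2(-10, -18) = 209.0546 degrees

r = 20.5913, theta = 209.0546 degrees


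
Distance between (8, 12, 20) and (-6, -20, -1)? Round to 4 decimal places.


d = sqrt((-6-8)^2 + (-20-12)^2 + (-1-20)^2) = 40.7554

40.7554


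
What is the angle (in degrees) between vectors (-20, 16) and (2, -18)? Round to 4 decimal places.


dot = -20*2 + 16*-18 = -328
|u| = 25.6125, |v| = 18.1108
cos(angle) = -0.7071
angle = 135 degrees

135 degrees


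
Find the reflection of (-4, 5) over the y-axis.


Reflection across y-axis: (x, y) -> (-x, y)
(-4, 5) -> (4, 5)

(4, 5)


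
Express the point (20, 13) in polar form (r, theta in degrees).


r = sqrt(20^2 + 13^2) = 23.8537
theta = atan2(13, 20) = 33.0239 degrees

r = 23.8537, theta = 33.0239 degrees


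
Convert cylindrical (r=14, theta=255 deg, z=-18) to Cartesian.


x = 14 * cos(255) = -3.6235
y = 14 * sin(255) = -13.523
z = -18

(-3.6235, -13.523, -18)


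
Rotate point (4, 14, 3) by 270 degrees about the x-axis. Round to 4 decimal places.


x' = 4
y' = 14*cos(270) - 3*sin(270) = 3
z' = 14*sin(270) + 3*cos(270) = -14

(4, 3, -14)


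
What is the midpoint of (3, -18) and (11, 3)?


Midpoint = ((3+11)/2, (-18+3)/2) = (7, -7.5)

(7, -7.5)


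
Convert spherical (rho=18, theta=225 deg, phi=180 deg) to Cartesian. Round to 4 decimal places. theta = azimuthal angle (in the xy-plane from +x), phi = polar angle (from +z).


x = 18 * sin(180) * cos(225) = 0
y = 18 * sin(180) * sin(225) = 0
z = 18 * cos(180) = -18

(0, 0, -18)


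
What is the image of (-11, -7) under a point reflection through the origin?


Reflection through origin: (x, y) -> (-x, -y)
(-11, -7) -> (11, 7)

(11, 7)


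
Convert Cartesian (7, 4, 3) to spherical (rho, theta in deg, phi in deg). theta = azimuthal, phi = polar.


rho = sqrt(7^2 + 4^2 + 3^2) = 8.6023
theta = atan2(4, 7) = 29.7449 deg
phi = acos(3/8.6023) = 69.5896 deg

rho = 8.6023, theta = 29.7449 deg, phi = 69.5896 deg


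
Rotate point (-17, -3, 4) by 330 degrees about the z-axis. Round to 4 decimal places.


x' = -17*cos(330) - -3*sin(330) = -16.2224
y' = -17*sin(330) + -3*cos(330) = 5.9019
z' = 4

(-16.2224, 5.9019, 4)


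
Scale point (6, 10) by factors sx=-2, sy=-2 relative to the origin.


Scaling: (x*sx, y*sy) = (6*-2, 10*-2) = (-12, -20)

(-12, -20)


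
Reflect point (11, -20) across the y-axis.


Reflection across y-axis: (x, y) -> (-x, y)
(11, -20) -> (-11, -20)

(-11, -20)


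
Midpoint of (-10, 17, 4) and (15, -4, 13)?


Midpoint = ((-10+15)/2, (17+-4)/2, (4+13)/2) = (2.5, 6.5, 8.5)

(2.5, 6.5, 8.5)


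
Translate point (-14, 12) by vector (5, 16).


Translation: (x+dx, y+dy) = (-14+5, 12+16) = (-9, 28)

(-9, 28)


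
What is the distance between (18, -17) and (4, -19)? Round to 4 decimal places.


d = sqrt((4-18)^2 + (-19--17)^2) = 14.1421

14.1421


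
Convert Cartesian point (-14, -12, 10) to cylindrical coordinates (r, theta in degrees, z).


r = sqrt((-14)^2 + (-12)^2) = 18.4391
theta = atan2(-12, -14) = 220.6013 deg
z = 10

r = 18.4391, theta = 220.6013 deg, z = 10


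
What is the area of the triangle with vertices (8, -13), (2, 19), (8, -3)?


Area = |x1(y2-y3) + x2(y3-y1) + x3(y1-y2)| / 2
= |8*(19--3) + 2*(-3--13) + 8*(-13-19)| / 2
= 30

30


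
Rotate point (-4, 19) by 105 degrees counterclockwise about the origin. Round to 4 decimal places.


x' = -4*cos(105) - 19*sin(105) = -17.3173
y' = -4*sin(105) + 19*cos(105) = -8.7813

(-17.3173, -8.7813)


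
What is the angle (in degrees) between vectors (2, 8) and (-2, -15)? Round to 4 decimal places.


dot = 2*-2 + 8*-15 = -124
|u| = 8.2462, |v| = 15.1327
cos(angle) = -0.9937
angle = 173.5584 degrees

173.5584 degrees


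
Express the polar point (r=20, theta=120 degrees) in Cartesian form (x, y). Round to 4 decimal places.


x = 20 * cos(120) = -10
y = 20 * sin(120) = 17.3205

(-10, 17.3205)


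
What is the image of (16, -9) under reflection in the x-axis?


Reflection across x-axis: (x, y) -> (x, -y)
(16, -9) -> (16, 9)

(16, 9)


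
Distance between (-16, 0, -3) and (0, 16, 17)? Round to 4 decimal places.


d = sqrt((0--16)^2 + (16-0)^2 + (17--3)^2) = 30.1993

30.1993


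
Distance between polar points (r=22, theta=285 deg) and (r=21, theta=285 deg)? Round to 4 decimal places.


d = sqrt(r1^2 + r2^2 - 2*r1*r2*cos(t2-t1))
d = sqrt(22^2 + 21^2 - 2*22*21*cos(285-285)) = 1

1


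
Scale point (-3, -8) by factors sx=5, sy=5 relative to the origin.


Scaling: (x*sx, y*sy) = (-3*5, -8*5) = (-15, -40)

(-15, -40)


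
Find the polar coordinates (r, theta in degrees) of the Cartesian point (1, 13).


r = sqrt(1^2 + 13^2) = 13.0384
theta = atan2(13, 1) = 85.6013 degrees

r = 13.0384, theta = 85.6013 degrees


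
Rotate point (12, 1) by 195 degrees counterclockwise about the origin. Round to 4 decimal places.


x' = 12*cos(195) - 1*sin(195) = -11.3323
y' = 12*sin(195) + 1*cos(195) = -4.0718

(-11.3323, -4.0718)


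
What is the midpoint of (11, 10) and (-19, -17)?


Midpoint = ((11+-19)/2, (10+-17)/2) = (-4, -3.5)

(-4, -3.5)


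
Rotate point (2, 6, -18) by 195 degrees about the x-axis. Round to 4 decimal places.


x' = 2
y' = 6*cos(195) - -18*sin(195) = -10.4543
z' = 6*sin(195) + -18*cos(195) = 15.8338

(2, -10.4543, 15.8338)


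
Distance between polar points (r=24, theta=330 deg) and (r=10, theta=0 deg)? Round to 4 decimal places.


d = sqrt(r1^2 + r2^2 - 2*r1*r2*cos(t2-t1))
d = sqrt(24^2 + 10^2 - 2*24*10*cos(0-330)) = 16.1341

16.1341


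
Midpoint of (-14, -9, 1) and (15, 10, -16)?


Midpoint = ((-14+15)/2, (-9+10)/2, (1+-16)/2) = (0.5, 0.5, -7.5)

(0.5, 0.5, -7.5)


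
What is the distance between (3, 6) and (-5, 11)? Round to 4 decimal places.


d = sqrt((-5-3)^2 + (11-6)^2) = 9.434

9.434


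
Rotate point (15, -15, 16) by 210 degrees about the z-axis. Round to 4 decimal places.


x' = 15*cos(210) - -15*sin(210) = -20.4904
y' = 15*sin(210) + -15*cos(210) = 5.4904
z' = 16

(-20.4904, 5.4904, 16)


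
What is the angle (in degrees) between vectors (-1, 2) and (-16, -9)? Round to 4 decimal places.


dot = -1*-16 + 2*-9 = -2
|u| = 2.2361, |v| = 18.3576
cos(angle) = -0.0487
angle = 92.7927 degrees

92.7927 degrees


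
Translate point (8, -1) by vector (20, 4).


Translation: (x+dx, y+dy) = (8+20, -1+4) = (28, 3)

(28, 3)


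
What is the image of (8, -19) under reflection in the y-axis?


Reflection across y-axis: (x, y) -> (-x, y)
(8, -19) -> (-8, -19)

(-8, -19)


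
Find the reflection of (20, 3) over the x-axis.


Reflection across x-axis: (x, y) -> (x, -y)
(20, 3) -> (20, -3)

(20, -3)


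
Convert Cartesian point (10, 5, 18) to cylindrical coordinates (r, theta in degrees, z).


r = sqrt(10^2 + 5^2) = 11.1803
theta = atan2(5, 10) = 26.5651 deg
z = 18

r = 11.1803, theta = 26.5651 deg, z = 18


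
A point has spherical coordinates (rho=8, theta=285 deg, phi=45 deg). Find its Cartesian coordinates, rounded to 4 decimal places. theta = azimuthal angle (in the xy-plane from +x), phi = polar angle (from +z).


x = 8 * sin(45) * cos(285) = 1.4641
y = 8 * sin(45) * sin(285) = -5.4641
z = 8 * cos(45) = 5.6569

(1.4641, -5.4641, 5.6569)


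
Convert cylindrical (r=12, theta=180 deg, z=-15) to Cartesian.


x = 12 * cos(180) = -12
y = 12 * sin(180) = 0
z = -15

(-12, 0, -15)


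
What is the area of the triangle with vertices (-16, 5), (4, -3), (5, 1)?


Area = |x1(y2-y3) + x2(y3-y1) + x3(y1-y2)| / 2
= |-16*(-3-1) + 4*(1-5) + 5*(5--3)| / 2
= 44

44


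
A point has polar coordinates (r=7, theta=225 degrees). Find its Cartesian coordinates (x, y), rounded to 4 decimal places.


x = 7 * cos(225) = -4.9497
y = 7 * sin(225) = -4.9497

(-4.9497, -4.9497)


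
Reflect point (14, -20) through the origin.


Reflection through origin: (x, y) -> (-x, -y)
(14, -20) -> (-14, 20)

(-14, 20)


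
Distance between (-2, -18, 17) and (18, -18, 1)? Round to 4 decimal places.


d = sqrt((18--2)^2 + (-18--18)^2 + (1-17)^2) = 25.6125

25.6125


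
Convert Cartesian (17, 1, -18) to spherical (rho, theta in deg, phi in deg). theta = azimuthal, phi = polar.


rho = sqrt(17^2 + 1^2 + (-18)^2) = 24.779
theta = atan2(1, 17) = 3.3665 deg
phi = acos(-18/24.779) = 136.5872 deg

rho = 24.779, theta = 3.3665 deg, phi = 136.5872 deg


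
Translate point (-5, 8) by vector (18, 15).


Translation: (x+dx, y+dy) = (-5+18, 8+15) = (13, 23)

(13, 23)


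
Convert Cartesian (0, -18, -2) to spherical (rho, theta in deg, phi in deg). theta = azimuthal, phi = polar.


rho = sqrt(0^2 + (-18)^2 + (-2)^2) = 18.1108
theta = atan2(-18, 0) = 270 deg
phi = acos(-2/18.1108) = 96.3402 deg

rho = 18.1108, theta = 270 deg, phi = 96.3402 deg


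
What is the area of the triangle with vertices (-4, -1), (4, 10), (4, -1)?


Area = |x1(y2-y3) + x2(y3-y1) + x3(y1-y2)| / 2
= |-4*(10--1) + 4*(-1--1) + 4*(-1-10)| / 2
= 44

44


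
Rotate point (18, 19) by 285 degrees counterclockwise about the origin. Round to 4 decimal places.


x' = 18*cos(285) - 19*sin(285) = 23.0113
y' = 18*sin(285) + 19*cos(285) = -12.4691

(23.0113, -12.4691)


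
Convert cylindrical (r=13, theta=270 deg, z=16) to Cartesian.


x = 13 * cos(270) = 0
y = 13 * sin(270) = -13
z = 16

(0, -13, 16)


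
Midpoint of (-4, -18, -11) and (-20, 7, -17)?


Midpoint = ((-4+-20)/2, (-18+7)/2, (-11+-17)/2) = (-12, -5.5, -14)

(-12, -5.5, -14)


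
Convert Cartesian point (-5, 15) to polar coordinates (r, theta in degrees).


r = sqrt((-5)^2 + 15^2) = 15.8114
theta = atan2(15, -5) = 108.4349 degrees

r = 15.8114, theta = 108.4349 degrees


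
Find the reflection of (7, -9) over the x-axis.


Reflection across x-axis: (x, y) -> (x, -y)
(7, -9) -> (7, 9)

(7, 9)


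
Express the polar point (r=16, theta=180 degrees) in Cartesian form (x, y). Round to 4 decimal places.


x = 16 * cos(180) = -16
y = 16 * sin(180) = 0

(-16, 0)


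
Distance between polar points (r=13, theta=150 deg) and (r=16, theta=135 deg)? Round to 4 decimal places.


d = sqrt(r1^2 + r2^2 - 2*r1*r2*cos(t2-t1))
d = sqrt(13^2 + 16^2 - 2*13*16*cos(135-150)) = 4.814

4.814


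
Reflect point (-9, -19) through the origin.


Reflection through origin: (x, y) -> (-x, -y)
(-9, -19) -> (9, 19)

(9, 19)


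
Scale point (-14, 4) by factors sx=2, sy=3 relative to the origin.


Scaling: (x*sx, y*sy) = (-14*2, 4*3) = (-28, 12)

(-28, 12)


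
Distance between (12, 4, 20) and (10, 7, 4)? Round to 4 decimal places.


d = sqrt((10-12)^2 + (7-4)^2 + (4-20)^2) = 16.4012

16.4012


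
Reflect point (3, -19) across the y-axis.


Reflection across y-axis: (x, y) -> (-x, y)
(3, -19) -> (-3, -19)

(-3, -19)


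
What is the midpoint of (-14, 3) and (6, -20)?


Midpoint = ((-14+6)/2, (3+-20)/2) = (-4, -8.5)

(-4, -8.5)


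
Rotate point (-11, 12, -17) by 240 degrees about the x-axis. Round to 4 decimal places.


x' = -11
y' = 12*cos(240) - -17*sin(240) = -20.7224
z' = 12*sin(240) + -17*cos(240) = -1.8923

(-11, -20.7224, -1.8923)


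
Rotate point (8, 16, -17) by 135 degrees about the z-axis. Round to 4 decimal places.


x' = 8*cos(135) - 16*sin(135) = -16.9706
y' = 8*sin(135) + 16*cos(135) = -5.6569
z' = -17

(-16.9706, -5.6569, -17)


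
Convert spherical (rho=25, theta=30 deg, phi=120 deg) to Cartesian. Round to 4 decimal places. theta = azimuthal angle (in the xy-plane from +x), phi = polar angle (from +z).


x = 25 * sin(120) * cos(30) = 18.75
y = 25 * sin(120) * sin(30) = 10.8253
z = 25 * cos(120) = -12.5

(18.75, 10.8253, -12.5)


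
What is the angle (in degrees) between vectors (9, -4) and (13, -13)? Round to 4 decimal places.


dot = 9*13 + -4*-13 = 169
|u| = 9.8489, |v| = 18.3848
cos(angle) = 0.9333
angle = 21.0375 degrees

21.0375 degrees


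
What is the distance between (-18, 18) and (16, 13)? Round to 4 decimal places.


d = sqrt((16--18)^2 + (13-18)^2) = 34.3657

34.3657


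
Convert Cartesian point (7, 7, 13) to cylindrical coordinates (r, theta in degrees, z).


r = sqrt(7^2 + 7^2) = 9.8995
theta = atan2(7, 7) = 45 deg
z = 13

r = 9.8995, theta = 45 deg, z = 13


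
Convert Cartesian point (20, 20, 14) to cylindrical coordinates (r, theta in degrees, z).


r = sqrt(20^2 + 20^2) = 28.2843
theta = atan2(20, 20) = 45 deg
z = 14

r = 28.2843, theta = 45 deg, z = 14


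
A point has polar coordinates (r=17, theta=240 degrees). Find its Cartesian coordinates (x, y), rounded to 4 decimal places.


x = 17 * cos(240) = -8.5
y = 17 * sin(240) = -14.7224

(-8.5, -14.7224)


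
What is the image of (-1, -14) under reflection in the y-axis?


Reflection across y-axis: (x, y) -> (-x, y)
(-1, -14) -> (1, -14)

(1, -14)


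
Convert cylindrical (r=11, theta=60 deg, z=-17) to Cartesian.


x = 11 * cos(60) = 5.5
y = 11 * sin(60) = 9.5263
z = -17

(5.5, 9.5263, -17)


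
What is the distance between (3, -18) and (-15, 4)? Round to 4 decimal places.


d = sqrt((-15-3)^2 + (4--18)^2) = 28.4253

28.4253


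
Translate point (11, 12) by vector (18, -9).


Translation: (x+dx, y+dy) = (11+18, 12+-9) = (29, 3)

(29, 3)


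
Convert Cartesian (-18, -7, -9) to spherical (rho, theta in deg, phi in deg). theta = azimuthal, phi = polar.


rho = sqrt((-18)^2 + (-7)^2 + (-9)^2) = 21.3073
theta = atan2(-7, -18) = 201.2505 deg
phi = acos(-9/21.3073) = 114.9856 deg

rho = 21.3073, theta = 201.2505 deg, phi = 114.9856 deg
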